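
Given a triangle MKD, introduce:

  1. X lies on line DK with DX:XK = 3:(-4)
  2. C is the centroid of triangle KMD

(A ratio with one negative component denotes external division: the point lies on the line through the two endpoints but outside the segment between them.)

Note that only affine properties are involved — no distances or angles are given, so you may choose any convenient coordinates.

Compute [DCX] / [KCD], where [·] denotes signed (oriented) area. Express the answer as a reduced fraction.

[DCX]:[KCD] = 3

Work in coordinates with M = (0, 0), K = (1, 0), D = (0, 1).
1. X lies on line DK with DX:XK = 3:(-4) ⇒ X = (-3, 4)
2. C is the centroid of triangle KMD ⇒ C = (1/3, 1/3)
2·[DCX] = -1, 2·[KCD] = -1/3
[DCX]:[KCD] = -1:-1/3 = 3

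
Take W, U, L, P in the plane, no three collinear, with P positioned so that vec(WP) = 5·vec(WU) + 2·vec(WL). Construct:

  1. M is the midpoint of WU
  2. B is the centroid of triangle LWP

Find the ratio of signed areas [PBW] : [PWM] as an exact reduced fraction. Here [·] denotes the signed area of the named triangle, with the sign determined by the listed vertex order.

Assign W = (0, 0), U = (1, 0), L = (0, 1), P = (5, 2) — the answer is frame-independent, so this choice is without loss of generality.
1. M is the midpoint of WU ⇒ M = (1/2, 0)
2. B is the centroid of triangle LWP ⇒ B = (5/3, 1)
2·[PBW] = 5/3, 2·[PWM] = 1
[PBW]:[PWM] = 5/3:1 = 5/3

[PBW]:[PWM] = 5/3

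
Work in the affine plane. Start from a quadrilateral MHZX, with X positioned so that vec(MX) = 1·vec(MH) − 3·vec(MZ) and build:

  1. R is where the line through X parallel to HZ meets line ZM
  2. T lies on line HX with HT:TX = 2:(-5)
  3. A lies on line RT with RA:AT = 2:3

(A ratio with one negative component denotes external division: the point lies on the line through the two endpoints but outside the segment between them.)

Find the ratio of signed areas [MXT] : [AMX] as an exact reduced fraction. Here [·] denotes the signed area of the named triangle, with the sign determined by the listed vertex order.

Choose coordinates M = (0, 0), H = (1, 0), Z = (0, 1), X = (1, -3).
1. R is where the line through X parallel to HZ meets line ZM ⇒ R = (0, -2)
2. T lies on line HX with HT:TX = 2:(-5) ⇒ T = (1, 2)
3. A lies on line RT with RA:AT = 2:3 ⇒ A = (2/5, -2/5)
2·[MXT] = 5, 2·[AMX] = 4/5
[MXT]:[AMX] = 5:4/5 = 25/4

[MXT]:[AMX] = 25/4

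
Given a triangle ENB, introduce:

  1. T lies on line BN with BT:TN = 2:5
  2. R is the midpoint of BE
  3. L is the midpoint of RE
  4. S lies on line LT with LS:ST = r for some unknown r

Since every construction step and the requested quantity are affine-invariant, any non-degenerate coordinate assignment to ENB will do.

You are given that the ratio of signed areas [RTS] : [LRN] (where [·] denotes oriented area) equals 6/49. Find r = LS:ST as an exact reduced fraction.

r = 4/3

Choose coordinates E = (0, 0), N = (1, 0), B = (0, 1).
1. T lies on line BN with BT:TN = 2:5 ⇒ T = (2/7, 5/7)
2. R is the midpoint of BE ⇒ R = (0, 1/2)
3. L is the midpoint of RE ⇒ L = (0, 1/4)
4. With LS:ST = r, write λ = r/(r+1) so S = L + λ·(T−L); S is affine-linear in λ
Every point depending on S is an affine combination of S and λ-independent points, so each such coordinate is linear in λ; the λ² term in each signed area is a multiple of (T−L)×(T−L) = 0, so 2·[RTS] and 2·[LRN] are each linear in λ. Evaluating at λ=0 and λ=1:
  2·[RTS] = 1/14·λ − 1/14,   2·[LRN] = -1/4
So [RTS]:[LRN] = (1/14·λ − 1/14) / (-1/4). Setting this equal to 6/49:
  1/14·λ − 1/14 = 6/49·(-1/4)  ⇒  λ = 4/7
Then r = λ/(1−λ) = (4/7)/(3/7) = 4/3. Check: with r = 4/3, S = (8/49, 101/196) and [RTS]:[LRN] = 6/49 as required.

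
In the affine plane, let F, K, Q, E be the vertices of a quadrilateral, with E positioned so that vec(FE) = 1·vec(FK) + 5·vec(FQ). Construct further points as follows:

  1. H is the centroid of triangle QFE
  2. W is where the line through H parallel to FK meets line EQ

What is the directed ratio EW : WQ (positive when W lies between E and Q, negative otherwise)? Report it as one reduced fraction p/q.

EW:WQ = 3

Set F = (0, 0), K = (1, 0), Q = (0, 1), E = (1, 5); any affine frame gives the same invariant.
1. H is the centroid of triangle QFE ⇒ H = (1/3, 2)
2. W is where the line through H parallel to FK meets line EQ ⇒ W = (1/4, 2)
W = E + t·(Q−E) with t = 3/4, so EW:WQ = t:(1−t) = 3/4:1/4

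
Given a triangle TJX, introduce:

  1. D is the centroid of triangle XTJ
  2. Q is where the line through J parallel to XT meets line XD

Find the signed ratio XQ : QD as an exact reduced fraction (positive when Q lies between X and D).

Work in coordinates with T = (0, 0), J = (1, 0), X = (0, 1).
1. D is the centroid of triangle XTJ ⇒ D = (1/3, 1/3)
2. Q is where the line through J parallel to XT meets line XD ⇒ Q = (1, -1)
Q = X + t·(D−X) with t = 3, so XQ:QD = t:(1−t) = 3:-2

XQ:QD = -3/2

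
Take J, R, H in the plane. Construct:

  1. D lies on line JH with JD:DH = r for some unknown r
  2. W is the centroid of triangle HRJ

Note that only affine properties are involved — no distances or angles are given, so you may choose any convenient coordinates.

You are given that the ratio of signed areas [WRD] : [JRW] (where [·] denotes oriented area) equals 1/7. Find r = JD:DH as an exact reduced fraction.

r = 4/3

Choose coordinates J = (0, 0), R = (1, 0), H = (0, 1).
1. With JD:DH = r, write λ = r/(r+1) so D = J + λ·(H−J); D is affine-linear in λ
2. W is the centroid of triangle HRJ ⇒ W = (1/3, 1/3)
Every point depending on D is an affine combination of D and λ-independent points, so each such coordinate is linear in λ; the λ² term in each signed area is a multiple of (H−J)×(H−J) = 0, so 2·[WRD] and 2·[JRW] are each linear in λ. Evaluating at λ=0 and λ=1:
  2·[WRD] = 2/3·λ − 1/3,   2·[JRW] = 1/3
So [WRD]:[JRW] = (2/3·λ − 1/3) / (1/3). Setting this equal to 1/7:
  2/3·λ − 1/3 = 1/7·(1/3)  ⇒  λ = 4/7
Then r = λ/(1−λ) = (4/7)/(3/7) = 4/3. Check: with r = 4/3, D = (0, 4/7) and [WRD]:[JRW] = 1/7 as required.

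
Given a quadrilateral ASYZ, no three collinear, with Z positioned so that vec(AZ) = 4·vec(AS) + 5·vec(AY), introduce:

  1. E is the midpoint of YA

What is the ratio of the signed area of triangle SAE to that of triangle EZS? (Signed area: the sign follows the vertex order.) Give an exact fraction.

[SAE]:[EZS] = 1/13

Set A = (0, 0), S = (1, 0), Y = (0, 1), Z = (4, 5); any affine frame gives the same invariant.
1. E is the midpoint of YA ⇒ E = (0, 1/2)
2·[SAE] = -1/2, 2·[EZS] = -13/2
[SAE]:[EZS] = -1/2:-13/2 = 1/13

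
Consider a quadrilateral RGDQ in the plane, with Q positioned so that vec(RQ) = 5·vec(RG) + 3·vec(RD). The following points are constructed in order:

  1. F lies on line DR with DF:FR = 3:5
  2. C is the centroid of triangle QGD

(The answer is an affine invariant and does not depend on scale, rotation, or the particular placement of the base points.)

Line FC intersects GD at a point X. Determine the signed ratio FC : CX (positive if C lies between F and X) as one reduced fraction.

FC:CX = -65/56

Assign R = (0, 0), G = (1, 0), D = (0, 1), Q = (5, 3) — the answer is frame-independent, so this choice is without loss of generality.
1. F lies on line DR with DF:FR = 3:5 ⇒ F = (0, 5/8)
2. C is the centroid of triangle QGD ⇒ C = (2, 4/3)
line FC meets GD at X = (18/65, 47/65)
C = F + t·(X−F) with t = 65/9, so FC:CX = 65/9:-56/9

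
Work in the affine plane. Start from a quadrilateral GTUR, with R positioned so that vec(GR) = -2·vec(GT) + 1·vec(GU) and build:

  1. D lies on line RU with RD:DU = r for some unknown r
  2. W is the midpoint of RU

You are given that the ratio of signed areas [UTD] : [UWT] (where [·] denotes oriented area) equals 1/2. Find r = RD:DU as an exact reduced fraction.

Set G = (0, 0), T = (1, 0), U = (0, 1), R = (-2, 1); any affine frame gives the same invariant.
1. With RD:DU = r, write λ = r/(r+1) so D = R + λ·(U−R); D is affine-linear in λ
2. W is the midpoint of RU ⇒ W = (-1, 1)
Every point depending on D is an affine combination of D and λ-independent points, so each such coordinate is linear in λ; the λ² term in each signed area is a multiple of (U−R)×(U−R) = 0, so 2·[UTD] and 2·[UWT] are each linear in λ. Evaluating at λ=0 and λ=1:
  2·[UTD] = 2·λ − 2,   2·[UWT] = 1
So [UTD]:[UWT] = (2·λ − 2) / (1). Setting this equal to 1/2:
  2·λ − 2 = 1/2·(1)  ⇒  λ = 5/4
Then r = λ/(1−λ) = (5/4)/(-1/4) = -5. Check: with r = -5, D = (1/2, 1) and [UTD]:[UWT] = 1/2 as required.

r = -5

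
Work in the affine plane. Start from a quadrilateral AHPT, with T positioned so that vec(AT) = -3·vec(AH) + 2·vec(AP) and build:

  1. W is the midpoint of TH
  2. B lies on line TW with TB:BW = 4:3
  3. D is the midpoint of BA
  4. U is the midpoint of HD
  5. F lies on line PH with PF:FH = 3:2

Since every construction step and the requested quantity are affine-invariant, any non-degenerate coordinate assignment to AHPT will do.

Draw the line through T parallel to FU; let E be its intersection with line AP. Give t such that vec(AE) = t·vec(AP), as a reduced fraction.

Set A = (0, 0), H = (1, 0), P = (0, 1), T = (-3, 2); any affine frame gives the same invariant.
1. W is the midpoint of TH ⇒ W = (-1, 1)
2. B lies on line TW with TB:BW = 4:3 ⇒ B = (-13/7, 10/7)
3. D is the midpoint of BA ⇒ D = (-13/14, 5/7)
4. U is the midpoint of HD ⇒ U = (1/28, 5/14)
5. F lies on line PH with PF:FH = 3:2 ⇒ F = (3/5, 2/5)
through T parallel to FU: direction (-79/140, -3/70); meets AP at E = (0, 176/79)
E = A + t·(P−A) with t = 176/79

t = 176/79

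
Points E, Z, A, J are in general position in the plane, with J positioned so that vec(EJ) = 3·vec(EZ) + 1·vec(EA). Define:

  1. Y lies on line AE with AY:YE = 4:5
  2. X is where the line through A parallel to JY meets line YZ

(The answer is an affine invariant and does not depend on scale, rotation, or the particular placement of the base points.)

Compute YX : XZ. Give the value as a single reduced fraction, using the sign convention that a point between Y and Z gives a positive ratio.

Choose coordinates E = (0, 0), Z = (1, 0), A = (0, 1), J = (3, 1).
1. Y lies on line AE with AY:YE = 4:5 ⇒ Y = (0, 5/9)
2. X is where the line through A parallel to JY meets line YZ ⇒ X = (-12/19, 155/171)
X = Y + t·(Z−Y) with t = -12/19, so YX:XZ = t:(1−t) = -12/19:31/19

YX:XZ = -12/31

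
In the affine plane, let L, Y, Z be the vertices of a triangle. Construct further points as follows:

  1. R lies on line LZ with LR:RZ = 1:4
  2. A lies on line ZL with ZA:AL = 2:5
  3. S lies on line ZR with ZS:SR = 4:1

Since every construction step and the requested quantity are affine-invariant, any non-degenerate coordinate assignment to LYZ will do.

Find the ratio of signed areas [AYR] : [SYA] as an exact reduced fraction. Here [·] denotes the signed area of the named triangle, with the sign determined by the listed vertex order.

Work in coordinates with L = (0, 0), Y = (1, 0), Z = (0, 1).
1. R lies on line LZ with LR:RZ = 1:4 ⇒ R = (0, 1/5)
2. A lies on line ZL with ZA:AL = 2:5 ⇒ A = (0, 5/7)
3. S lies on line ZR with ZS:SR = 4:1 ⇒ S = (0, 9/25)
2·[AYR] = -18/35, 2·[SYA] = 62/175
[AYR]:[SYA] = -18/35:62/175 = -45/31

[AYR]:[SYA] = -45/31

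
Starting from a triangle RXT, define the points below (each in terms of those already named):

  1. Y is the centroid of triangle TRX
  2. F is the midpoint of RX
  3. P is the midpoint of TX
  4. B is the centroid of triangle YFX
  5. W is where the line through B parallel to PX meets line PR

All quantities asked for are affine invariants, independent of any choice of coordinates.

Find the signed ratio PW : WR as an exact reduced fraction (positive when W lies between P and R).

Work in coordinates with R = (0, 0), X = (1, 0), T = (0, 1).
1. Y is the centroid of triangle TRX ⇒ Y = (1/3, 1/3)
2. F is the midpoint of RX ⇒ F = (1/2, 0)
3. P is the midpoint of TX ⇒ P = (1/2, 1/2)
4. B is the centroid of triangle YFX ⇒ B = (11/18, 1/9)
5. W is where the line through B parallel to PX meets line PR ⇒ W = (13/36, 13/36)
W = P + t·(R−P) with t = 5/18, so PW:WR = t:(1−t) = 5/18:13/18

PW:WR = 5/13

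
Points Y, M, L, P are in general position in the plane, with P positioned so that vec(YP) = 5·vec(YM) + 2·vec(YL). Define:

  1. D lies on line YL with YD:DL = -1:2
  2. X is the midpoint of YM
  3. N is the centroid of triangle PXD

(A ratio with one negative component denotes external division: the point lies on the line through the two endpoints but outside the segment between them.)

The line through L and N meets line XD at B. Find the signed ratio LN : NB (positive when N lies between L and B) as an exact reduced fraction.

LN:NB = -13/7

Assign Y = (0, 0), M = (1, 0), L = (0, 1), P = (5, 2) — the answer is frame-independent, so this choice is without loss of generality.
1. D lies on line YL with YD:DL = -1:2 ⇒ D = (0, -1)
2. X is the midpoint of YM ⇒ X = (1/2, 0)
3. N is the centroid of triangle PXD ⇒ N = (11/6, 1/3)
line LN meets XD at B = (11/13, 9/13)
N = L + t·(B−L) with t = 13/6, so LN:NB = 13/6:-7/6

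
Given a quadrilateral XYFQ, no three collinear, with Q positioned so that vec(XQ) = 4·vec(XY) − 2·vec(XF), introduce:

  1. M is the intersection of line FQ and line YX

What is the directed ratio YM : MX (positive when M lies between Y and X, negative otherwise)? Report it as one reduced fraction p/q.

YM:MX = -1/4

Set X = (0, 0), Y = (1, 0), F = (0, 1), Q = (4, -2); any affine frame gives the same invariant.
1. M is the intersection of line FQ and line YX ⇒ M = (4/3, 0)
M = Y + t·(X−Y) with t = -1/3, so YM:MX = t:(1−t) = -1/3:4/3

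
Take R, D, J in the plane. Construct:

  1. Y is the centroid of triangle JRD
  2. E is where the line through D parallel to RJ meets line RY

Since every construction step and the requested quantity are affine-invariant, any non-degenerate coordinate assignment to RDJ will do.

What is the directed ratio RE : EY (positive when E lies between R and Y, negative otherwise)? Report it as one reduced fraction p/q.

Work in coordinates with R = (0, 0), D = (1, 0), J = (0, 1).
1. Y is the centroid of triangle JRD ⇒ Y = (1/3, 1/3)
2. E is where the line through D parallel to RJ meets line RY ⇒ E = (1, 1)
E = R + t·(Y−R) with t = 3, so RE:EY = t:(1−t) = 3:-2

RE:EY = -3/2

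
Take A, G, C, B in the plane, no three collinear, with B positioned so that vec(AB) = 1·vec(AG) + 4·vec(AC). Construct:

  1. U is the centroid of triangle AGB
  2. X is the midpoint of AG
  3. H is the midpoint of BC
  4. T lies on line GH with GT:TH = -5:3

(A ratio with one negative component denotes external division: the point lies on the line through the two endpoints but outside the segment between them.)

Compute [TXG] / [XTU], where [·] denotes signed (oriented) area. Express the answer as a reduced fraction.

Set A = (0, 0), G = (1, 0), C = (0, 1), B = (1, 4); any affine frame gives the same invariant.
1. U is the centroid of triangle AGB ⇒ U = (2/3, 4/3)
2. X is the midpoint of AG ⇒ X = (1/2, 0)
3. H is the midpoint of BC ⇒ H = (1/2, 5/2)
4. T lies on line GH with GT:TH = -5:3 ⇒ T = (-1/4, 25/4)
2·[TXG] = 25/8, 2·[XTU] = -49/24
[TXG]:[XTU] = 25/8:-49/24 = -75/49

[TXG]:[XTU] = -75/49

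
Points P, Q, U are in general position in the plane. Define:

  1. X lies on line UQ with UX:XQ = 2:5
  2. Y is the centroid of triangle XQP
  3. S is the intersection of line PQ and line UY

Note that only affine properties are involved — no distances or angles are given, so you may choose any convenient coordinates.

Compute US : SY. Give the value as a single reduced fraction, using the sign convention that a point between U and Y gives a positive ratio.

US:SY = -21/5

Assign P = (0, 0), Q = (1, 0), U = (0, 1) — the answer is frame-independent, so this choice is without loss of generality.
1. X lies on line UQ with UX:XQ = 2:5 ⇒ X = (2/7, 5/7)
2. Y is the centroid of triangle XQP ⇒ Y = (3/7, 5/21)
3. S is the intersection of line PQ and line UY ⇒ S = (9/16, 0)
S = U + t·(Y−U) with t = 21/16, so US:SY = t:(1−t) = 21/16:-5/16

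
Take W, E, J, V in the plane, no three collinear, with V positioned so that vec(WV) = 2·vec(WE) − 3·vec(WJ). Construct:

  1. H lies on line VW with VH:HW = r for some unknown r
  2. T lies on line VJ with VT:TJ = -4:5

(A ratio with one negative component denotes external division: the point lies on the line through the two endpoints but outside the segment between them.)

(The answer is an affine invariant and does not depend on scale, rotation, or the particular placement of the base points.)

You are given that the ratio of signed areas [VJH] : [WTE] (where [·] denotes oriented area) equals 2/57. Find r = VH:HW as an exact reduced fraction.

r = 1/2

Work in coordinates with W = (0, 0), E = (1, 0), J = (0, 1), V = (2, -3).
1. With VH:HW = r, write λ = r/(r+1) so H = V + λ·(W−V); H is affine-linear in λ
2. T lies on line VJ with VT:TJ = -4:5 ⇒ T = (10, -19)
Every point depending on H is an affine combination of H and λ-independent points, so each such coordinate is linear in λ; the λ² term in each signed area is a multiple of (W−V)×(W−V) = 0, so 2·[VJH] and 2·[WTE] are each linear in λ. Evaluating at λ=0 and λ=1:
  2·[VJH] = 2·λ,   2·[WTE] = 19
So [VJH]:[WTE] = (2·λ) / (19). Setting this equal to 2/57:
  2·λ = 2/57·(19)  ⇒  λ = 1/3
Then r = λ/(1−λ) = (1/3)/(2/3) = 1/2. Check: with r = 1/2, H = (4/3, -2) and [VJH]:[WTE] = 2/57 as required.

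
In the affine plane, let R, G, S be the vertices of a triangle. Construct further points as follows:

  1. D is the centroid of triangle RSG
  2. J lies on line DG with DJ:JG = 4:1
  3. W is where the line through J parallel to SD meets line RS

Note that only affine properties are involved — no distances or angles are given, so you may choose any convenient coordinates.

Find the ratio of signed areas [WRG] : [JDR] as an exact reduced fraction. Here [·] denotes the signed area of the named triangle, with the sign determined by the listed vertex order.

[WRG]:[JDR] = 27/4

Choose coordinates R = (0, 0), G = (1, 0), S = (0, 1).
1. D is the centroid of triangle RSG ⇒ D = (1/3, 1/3)
2. J lies on line DG with DJ:JG = 4:1 ⇒ J = (13/15, 1/15)
3. W is where the line through J parallel to SD meets line RS ⇒ W = (0, 9/5)
2·[WRG] = 9/5, 2·[JDR] = 4/15
[WRG]:[JDR] = 9/5:4/15 = 27/4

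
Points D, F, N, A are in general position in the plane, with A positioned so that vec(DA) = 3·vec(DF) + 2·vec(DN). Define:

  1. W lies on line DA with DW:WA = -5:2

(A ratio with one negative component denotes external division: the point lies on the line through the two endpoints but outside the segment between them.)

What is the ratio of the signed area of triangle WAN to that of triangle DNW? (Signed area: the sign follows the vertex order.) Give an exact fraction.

Work in coordinates with D = (0, 0), F = (1, 0), N = (0, 1), A = (3, 2).
1. W lies on line DA with DW:WA = -5:2 ⇒ W = (5, 10/3)
2·[WAN] = -2, 2·[DNW] = -5
[WAN]:[DNW] = -2:-5 = 2/5

[WAN]:[DNW] = 2/5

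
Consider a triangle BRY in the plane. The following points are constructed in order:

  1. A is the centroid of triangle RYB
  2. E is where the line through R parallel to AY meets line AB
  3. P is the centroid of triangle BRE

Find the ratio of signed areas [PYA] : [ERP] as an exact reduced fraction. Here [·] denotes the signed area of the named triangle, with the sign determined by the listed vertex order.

Assign B = (0, 0), R = (1, 0), Y = (0, 1) — the answer is frame-independent, so this choice is without loss of generality.
1. A is the centroid of triangle RYB ⇒ A = (1/3, 1/3)
2. E is where the line through R parallel to AY meets line AB ⇒ E = (2/3, 2/3)
3. P is the centroid of triangle BRE ⇒ P = (5/9, 2/9)
2·[PYA] = 1/9, 2·[ERP] = -2/9
[PYA]:[ERP] = 1/9:-2/9 = -1/2

[PYA]:[ERP] = -1/2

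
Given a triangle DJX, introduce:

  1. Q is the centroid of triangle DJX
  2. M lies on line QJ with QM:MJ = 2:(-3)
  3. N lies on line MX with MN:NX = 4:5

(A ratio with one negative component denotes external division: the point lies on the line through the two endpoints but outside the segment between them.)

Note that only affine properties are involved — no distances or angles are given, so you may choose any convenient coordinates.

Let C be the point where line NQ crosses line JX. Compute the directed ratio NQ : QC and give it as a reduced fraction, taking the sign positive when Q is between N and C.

Set D = (0, 0), J = (1, 0), X = (0, 1); any affine frame gives the same invariant.
1. Q is the centroid of triangle DJX ⇒ Q = (1/3, 1/3)
2. M lies on line QJ with QM:MJ = 2:(-3) ⇒ M = (-1, 1)
3. N lies on line MX with MN:NX = 4:5 ⇒ N = (-5/9, 1)
line NQ meets JX at C = (5/3, -2/3)
Q = N + t·(C−N) with t = 2/5, so NQ:QC = 2/5:3/5

NQ:QC = 2/3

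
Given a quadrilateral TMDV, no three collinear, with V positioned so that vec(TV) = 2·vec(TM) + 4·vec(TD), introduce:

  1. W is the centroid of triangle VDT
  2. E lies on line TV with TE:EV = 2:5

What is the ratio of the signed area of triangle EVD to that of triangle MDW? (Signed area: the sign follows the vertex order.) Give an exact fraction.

[EVD]:[MDW] = -15/14

Work in coordinates with T = (0, 0), M = (1, 0), D = (0, 1), V = (2, 4).
1. W is the centroid of triangle VDT ⇒ W = (2/3, 5/3)
2. E lies on line TV with TE:EV = 2:5 ⇒ E = (4/7, 8/7)
2·[EVD] = 10/7, 2·[MDW] = -4/3
[EVD]:[MDW] = 10/7:-4/3 = -15/14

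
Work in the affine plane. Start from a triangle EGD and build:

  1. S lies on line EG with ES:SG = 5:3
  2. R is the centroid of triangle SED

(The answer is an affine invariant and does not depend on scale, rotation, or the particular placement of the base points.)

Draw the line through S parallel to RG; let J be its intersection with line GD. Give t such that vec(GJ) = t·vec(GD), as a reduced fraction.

t = -3/11

Set E = (0, 0), G = (1, 0), D = (0, 1); any affine frame gives the same invariant.
1. S lies on line EG with ES:SG = 5:3 ⇒ S = (5/8, 0)
2. R is the centroid of triangle SED ⇒ R = (5/24, 1/3)
through S parallel to RG: direction (19/24, -1/3); meets GD at J = (14/11, -3/11)
J = G + t·(D−G) with t = -3/11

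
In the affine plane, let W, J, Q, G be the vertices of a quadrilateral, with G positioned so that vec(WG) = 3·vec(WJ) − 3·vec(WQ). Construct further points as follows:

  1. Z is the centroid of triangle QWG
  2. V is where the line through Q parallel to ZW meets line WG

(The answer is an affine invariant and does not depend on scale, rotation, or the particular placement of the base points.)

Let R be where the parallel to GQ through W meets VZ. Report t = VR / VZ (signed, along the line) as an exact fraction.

t = 3/5

Assign W = (0, 0), J = (1, 0), Q = (0, 1), G = (3, -3) — the answer is frame-independent, so this choice is without loss of generality.
1. Z is the centroid of triangle QWG ⇒ Z = (1, -2/3)
2. V is where the line through Q parallel to ZW meets line WG ⇒ V = (-3, 3)
through W parallel to GQ: direction (-3, 4); meets VZ at R = (-3/5, 4/5)
R = V + t·(Z−V) with t = 3/5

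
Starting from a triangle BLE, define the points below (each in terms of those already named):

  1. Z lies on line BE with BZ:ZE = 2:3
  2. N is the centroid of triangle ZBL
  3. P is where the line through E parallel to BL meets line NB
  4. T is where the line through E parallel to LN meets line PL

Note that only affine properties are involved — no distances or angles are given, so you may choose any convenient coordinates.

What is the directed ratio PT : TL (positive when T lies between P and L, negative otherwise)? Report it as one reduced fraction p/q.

PT:TL = 5/8

Assign B = (0, 0), L = (1, 0), E = (0, 1) — the answer is frame-independent, so this choice is without loss of generality.
1. Z lies on line BE with BZ:ZE = 2:3 ⇒ Z = (0, 2/5)
2. N is the centroid of triangle ZBL ⇒ N = (1/3, 2/15)
3. P is where the line through E parallel to BL meets line NB ⇒ P = (5/2, 1)
4. T is where the line through E parallel to LN meets line PL ⇒ T = (25/13, 8/13)
T = P + t·(L−P) with t = 5/13, so PT:TL = t:(1−t) = 5/13:8/13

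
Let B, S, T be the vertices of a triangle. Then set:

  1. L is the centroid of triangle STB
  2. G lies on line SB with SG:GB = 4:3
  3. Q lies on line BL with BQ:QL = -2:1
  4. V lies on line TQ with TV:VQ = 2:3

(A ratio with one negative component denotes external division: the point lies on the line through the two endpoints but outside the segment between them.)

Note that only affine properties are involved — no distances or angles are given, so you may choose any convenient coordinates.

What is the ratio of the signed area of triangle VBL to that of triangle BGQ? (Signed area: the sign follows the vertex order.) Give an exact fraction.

[VBL]:[BGQ] = 7/10

Set B = (0, 0), S = (1, 0), T = (0, 1); any affine frame gives the same invariant.
1. L is the centroid of triangle STB ⇒ L = (1/3, 1/3)
2. G lies on line SB with SG:GB = 4:3 ⇒ G = (3/7, 0)
3. Q lies on line BL with BQ:QL = -2:1 ⇒ Q = (2/3, 2/3)
4. V lies on line TQ with TV:VQ = 2:3 ⇒ V = (4/15, 13/15)
2·[VBL] = 1/5, 2·[BGQ] = 2/7
[VBL]:[BGQ] = 1/5:2/7 = 7/10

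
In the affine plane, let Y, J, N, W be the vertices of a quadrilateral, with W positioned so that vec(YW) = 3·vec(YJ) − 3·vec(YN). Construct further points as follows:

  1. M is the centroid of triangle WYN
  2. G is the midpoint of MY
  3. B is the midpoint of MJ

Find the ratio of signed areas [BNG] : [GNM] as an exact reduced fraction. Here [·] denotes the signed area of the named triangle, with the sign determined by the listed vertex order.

[BNG]:[GNM] = -4/3

Assign Y = (0, 0), J = (1, 0), N = (0, 1), W = (3, -3) — the answer is frame-independent, so this choice is without loss of generality.
1. M is the centroid of triangle WYN ⇒ M = (1, -2/3)
2. G is the midpoint of MY ⇒ G = (1/2, -1/3)
3. B is the midpoint of MJ ⇒ B = (1, -1/3)
2·[BNG] = 2/3, 2·[GNM] = -1/2
[BNG]:[GNM] = 2/3:-1/2 = -4/3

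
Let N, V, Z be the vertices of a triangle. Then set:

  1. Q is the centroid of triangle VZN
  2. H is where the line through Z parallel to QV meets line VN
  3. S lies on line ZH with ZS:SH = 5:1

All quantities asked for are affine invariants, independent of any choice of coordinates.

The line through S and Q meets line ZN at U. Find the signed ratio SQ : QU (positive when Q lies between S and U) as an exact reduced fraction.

Choose coordinates N = (0, 0), V = (1, 0), Z = (0, 1).
1. Q is the centroid of triangle VZN ⇒ Q = (1/3, 1/3)
2. H is where the line through Z parallel to QV meets line VN ⇒ H = (2, 0)
3. S lies on line ZH with ZS:SH = 5:1 ⇒ S = (5/3, 1/6)
line SQ meets ZN at U = (0, 3/8)
Q = S + t·(U−S) with t = 4/5, so SQ:QU = 4/5:1/5

SQ:QU = 4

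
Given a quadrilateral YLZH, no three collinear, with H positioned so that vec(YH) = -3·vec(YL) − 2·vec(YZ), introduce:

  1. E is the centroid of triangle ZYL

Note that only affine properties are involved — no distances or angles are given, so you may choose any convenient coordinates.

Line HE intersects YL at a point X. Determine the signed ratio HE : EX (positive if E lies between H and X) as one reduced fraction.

Choose coordinates Y = (0, 0), L = (1, 0), Z = (0, 1), H = (-3, -2).
1. E is the centroid of triangle ZYL ⇒ E = (1/3, 1/3)
line HE meets YL at X = (-1/7, 0)
E = H + t·(X−H) with t = 7/6, so HE:EX = 7/6:-1/6

HE:EX = -7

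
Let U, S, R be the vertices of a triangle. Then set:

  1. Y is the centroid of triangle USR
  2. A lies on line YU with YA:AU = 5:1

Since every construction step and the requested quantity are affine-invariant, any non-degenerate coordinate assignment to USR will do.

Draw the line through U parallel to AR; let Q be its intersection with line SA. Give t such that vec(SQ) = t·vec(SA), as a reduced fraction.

t = 17/16

Set U = (0, 0), S = (1, 0), R = (0, 1); any affine frame gives the same invariant.
1. Y is the centroid of triangle USR ⇒ Y = (1/3, 1/3)
2. A lies on line YU with YA:AU = 5:1 ⇒ A = (1/18, 1/18)
through U parallel to AR: direction (-1/18, 17/18); meets SA at Q = (-1/288, 17/288)
Q = S + t·(A−S) with t = 17/16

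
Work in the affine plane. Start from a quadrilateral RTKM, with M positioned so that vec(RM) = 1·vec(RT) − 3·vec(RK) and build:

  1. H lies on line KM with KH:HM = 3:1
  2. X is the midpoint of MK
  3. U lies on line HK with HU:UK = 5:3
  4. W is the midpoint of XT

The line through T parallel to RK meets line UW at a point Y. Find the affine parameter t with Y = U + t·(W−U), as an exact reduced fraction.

Assign R = (0, 0), T = (1, 0), K = (0, 1), M = (1, -3) — the answer is frame-independent, so this choice is without loss of generality.
1. H lies on line KM with KH:HM = 3:1 ⇒ H = (3/4, -2)
2. X is the midpoint of MK ⇒ X = (1/2, -1)
3. U lies on line HK with HU:UK = 5:3 ⇒ U = (9/32, -1/8)
4. W is the midpoint of XT ⇒ W = (3/4, -1/2)
through T parallel to RK: direction (0, 1); meets UW at Y = (1, -7/10)
Y = U + t·(W−U) with t = 23/15

t = 23/15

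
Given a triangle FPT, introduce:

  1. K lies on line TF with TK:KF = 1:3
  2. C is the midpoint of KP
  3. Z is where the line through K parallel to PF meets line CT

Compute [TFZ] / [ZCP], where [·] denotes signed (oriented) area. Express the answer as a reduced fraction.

Assign F = (0, 0), P = (1, 0), T = (0, 1) — the answer is frame-independent, so this choice is without loss of generality.
1. K lies on line TF with TK:KF = 1:3 ⇒ K = (0, 3/4)
2. C is the midpoint of KP ⇒ C = (1/2, 3/8)
3. Z is where the line through K parallel to PF meets line CT ⇒ Z = (1/5, 3/4)
2·[TFZ] = 1/5, 2·[ZCP] = 3/40
[TFZ]:[ZCP] = 1/5:3/40 = 8/3

[TFZ]:[ZCP] = 8/3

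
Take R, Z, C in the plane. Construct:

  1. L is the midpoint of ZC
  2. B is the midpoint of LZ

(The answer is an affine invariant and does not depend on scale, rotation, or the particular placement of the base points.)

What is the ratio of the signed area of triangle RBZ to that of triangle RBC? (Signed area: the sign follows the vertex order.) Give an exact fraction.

[RBZ]:[RBC] = -1/3

Assign R = (0, 0), Z = (1, 0), C = (0, 1) — the answer is frame-independent, so this choice is without loss of generality.
1. L is the midpoint of ZC ⇒ L = (1/2, 1/2)
2. B is the midpoint of LZ ⇒ B = (3/4, 1/4)
2·[RBZ] = -1/4, 2·[RBC] = 3/4
[RBZ]:[RBC] = -1/4:3/4 = -1/3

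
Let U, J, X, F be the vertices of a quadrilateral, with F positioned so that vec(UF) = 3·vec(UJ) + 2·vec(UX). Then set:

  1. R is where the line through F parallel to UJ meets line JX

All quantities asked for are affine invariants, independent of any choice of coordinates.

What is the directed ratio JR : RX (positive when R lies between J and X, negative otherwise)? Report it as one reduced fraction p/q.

JR:RX = -2

Assign U = (0, 0), J = (1, 0), X = (0, 1), F = (3, 2) — the answer is frame-independent, so this choice is without loss of generality.
1. R is where the line through F parallel to UJ meets line JX ⇒ R = (-1, 2)
R = J + t·(X−J) with t = 2, so JR:RX = t:(1−t) = 2:-1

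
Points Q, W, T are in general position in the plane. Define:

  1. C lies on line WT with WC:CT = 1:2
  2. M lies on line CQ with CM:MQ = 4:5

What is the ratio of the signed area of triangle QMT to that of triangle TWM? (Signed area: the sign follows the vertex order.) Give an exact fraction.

Choose coordinates Q = (0, 0), W = (1, 0), T = (0, 1).
1. C lies on line WT with WC:CT = 1:2 ⇒ C = (2/3, 1/3)
2. M lies on line CQ with CM:MQ = 4:5 ⇒ M = (10/27, 5/27)
2·[QMT] = 10/27, 2·[TWM] = -4/9
[QMT]:[TWM] = 10/27:-4/9 = -5/6

[QMT]:[TWM] = -5/6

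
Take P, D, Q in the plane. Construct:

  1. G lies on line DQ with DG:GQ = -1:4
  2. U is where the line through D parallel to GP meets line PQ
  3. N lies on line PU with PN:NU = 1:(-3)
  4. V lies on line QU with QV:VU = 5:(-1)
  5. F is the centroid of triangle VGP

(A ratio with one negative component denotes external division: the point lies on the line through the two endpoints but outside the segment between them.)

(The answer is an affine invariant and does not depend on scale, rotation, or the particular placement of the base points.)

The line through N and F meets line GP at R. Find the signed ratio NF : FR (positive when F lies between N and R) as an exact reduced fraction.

NF:FR = -7

Work in coordinates with P = (0, 0), D = (1, 0), Q = (0, 1).
1. G lies on line DQ with DG:GQ = -1:4 ⇒ G = (4/3, -1/3)
2. U is where the line through D parallel to GP meets line PQ ⇒ U = (0, 1/4)
3. N lies on line PU with PN:NU = 1:(-3) ⇒ N = (0, -1/8)
4. V lies on line QU with QV:VU = 5:(-1) ⇒ V = (0, 1/16)
5. F is the centroid of triangle VGP ⇒ F = (4/9, -13/144)
line NF meets GP at R = (8/21, -2/21)
F = N + t·(R−N) with t = 7/6, so NF:FR = 7/6:-1/6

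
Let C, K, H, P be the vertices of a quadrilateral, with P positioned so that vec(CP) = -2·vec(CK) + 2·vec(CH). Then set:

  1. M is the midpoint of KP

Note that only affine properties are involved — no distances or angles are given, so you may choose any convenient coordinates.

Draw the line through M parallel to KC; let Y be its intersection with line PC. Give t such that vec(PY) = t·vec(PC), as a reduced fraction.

t = 1/2

Set C = (0, 0), K = (1, 0), H = (0, 1), P = (-2, 2); any affine frame gives the same invariant.
1. M is the midpoint of KP ⇒ M = (-1/2, 1)
through M parallel to KC: direction (-1, 0); meets PC at Y = (-1, 1)
Y = P + t·(C−P) with t = 1/2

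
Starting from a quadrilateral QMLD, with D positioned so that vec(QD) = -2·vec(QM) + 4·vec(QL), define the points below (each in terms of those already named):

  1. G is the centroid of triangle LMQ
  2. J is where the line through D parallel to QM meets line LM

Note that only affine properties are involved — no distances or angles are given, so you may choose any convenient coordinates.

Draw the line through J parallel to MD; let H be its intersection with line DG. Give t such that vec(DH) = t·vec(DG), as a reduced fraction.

Assign Q = (0, 0), M = (1, 0), L = (0, 1), D = (-2, 4) — the answer is frame-independent, so this choice is without loss of generality.
1. G is the centroid of triangle LMQ ⇒ G = (1/3, 1/3)
2. J is where the line through D parallel to QM meets line LM ⇒ J = (-3, 4)
through J parallel to MD: direction (-3, 4); meets DG at H = (18/5, -24/5)
H = D + t·(G−D) with t = 12/5

t = 12/5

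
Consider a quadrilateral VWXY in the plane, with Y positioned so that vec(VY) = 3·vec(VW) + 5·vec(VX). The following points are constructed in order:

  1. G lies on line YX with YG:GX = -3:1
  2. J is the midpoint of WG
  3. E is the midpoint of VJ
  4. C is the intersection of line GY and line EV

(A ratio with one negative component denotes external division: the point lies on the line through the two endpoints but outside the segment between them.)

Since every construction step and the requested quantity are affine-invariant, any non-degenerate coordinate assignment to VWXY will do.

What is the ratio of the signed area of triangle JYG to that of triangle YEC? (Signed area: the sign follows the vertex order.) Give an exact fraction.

Set V = (0, 0), W = (1, 0), X = (0, 1), Y = (3, 5); any affine frame gives the same invariant.
1. G lies on line YX with YG:GX = -3:1 ⇒ G = (-3/2, -1)
2. J is the midpoint of WG ⇒ J = (-1/4, -1/2)
3. E is the midpoint of VJ ⇒ E = (-1/8, -1/4)
4. C is the intersection of line GY and line EV ⇒ C = (3/2, 3)
2·[JYG] = 21/4, 2·[YEC] = -13/8
[JYG]:[YEC] = 21/4:-13/8 = -42/13

[JYG]:[YEC] = -42/13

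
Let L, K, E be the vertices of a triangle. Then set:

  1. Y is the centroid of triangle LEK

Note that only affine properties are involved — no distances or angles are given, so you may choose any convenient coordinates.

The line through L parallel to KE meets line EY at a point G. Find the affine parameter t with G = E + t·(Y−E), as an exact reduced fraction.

Assign L = (0, 0), K = (1, 0), E = (0, 1) — the answer is frame-independent, so this choice is without loss of generality.
1. Y is the centroid of triangle LEK ⇒ Y = (1/3, 1/3)
through L parallel to KE: direction (-1, 1); meets EY at G = (1, -1)
G = E + t·(Y−E) with t = 3

t = 3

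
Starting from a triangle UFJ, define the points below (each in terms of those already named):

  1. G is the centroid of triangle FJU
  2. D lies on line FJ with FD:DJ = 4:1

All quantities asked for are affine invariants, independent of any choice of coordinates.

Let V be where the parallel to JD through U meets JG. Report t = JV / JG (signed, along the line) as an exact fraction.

t = 3

Choose coordinates U = (0, 0), F = (1, 0), J = (0, 1).
1. G is the centroid of triangle FJU ⇒ G = (1/3, 1/3)
2. D lies on line FJ with FD:DJ = 4:1 ⇒ D = (1/5, 4/5)
through U parallel to JD: direction (1/5, -1/5); meets JG at V = (1, -1)
V = J + t·(G−J) with t = 3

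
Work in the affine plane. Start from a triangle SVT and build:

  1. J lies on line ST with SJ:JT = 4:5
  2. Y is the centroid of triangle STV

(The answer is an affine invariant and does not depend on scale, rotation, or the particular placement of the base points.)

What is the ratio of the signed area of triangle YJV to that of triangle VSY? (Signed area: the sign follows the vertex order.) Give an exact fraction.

Work in coordinates with S = (0, 0), V = (1, 0), T = (0, 1).
1. J lies on line ST with SJ:JT = 4:5 ⇒ J = (0, 4/9)
2. Y is the centroid of triangle STV ⇒ Y = (1/3, 1/3)
2·[YJV] = 1/27, 2·[VSY] = -1/3
[YJV]:[VSY] = 1/27:-1/3 = -1/9

[YJV]:[VSY] = -1/9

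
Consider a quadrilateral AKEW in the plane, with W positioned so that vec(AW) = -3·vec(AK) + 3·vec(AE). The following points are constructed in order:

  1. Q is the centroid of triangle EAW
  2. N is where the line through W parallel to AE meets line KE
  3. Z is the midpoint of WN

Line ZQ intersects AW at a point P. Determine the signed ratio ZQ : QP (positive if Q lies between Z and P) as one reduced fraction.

Set A = (0, 0), K = (1, 0), E = (0, 1), W = (-3, 3); any affine frame gives the same invariant.
1. Q is the centroid of triangle EAW ⇒ Q = (-1, 4/3)
2. N is where the line through W parallel to AE meets line KE ⇒ N = (-3, 4)
3. Z is the midpoint of WN ⇒ Z = (-3, 7/2)
line ZQ meets AW at P = (3, -3)
Q = Z + t·(P−Z) with t = 1/3, so ZQ:QP = 1/3:2/3

ZQ:QP = 1/2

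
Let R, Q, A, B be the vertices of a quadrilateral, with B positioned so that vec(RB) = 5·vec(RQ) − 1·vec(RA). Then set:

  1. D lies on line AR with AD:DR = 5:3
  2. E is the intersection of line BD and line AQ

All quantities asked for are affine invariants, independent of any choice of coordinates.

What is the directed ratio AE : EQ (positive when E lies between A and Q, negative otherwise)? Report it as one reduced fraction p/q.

AE:EQ = 25/4

Set R = (0, 0), Q = (1, 0), A = (0, 1), B = (5, -1); any affine frame gives the same invariant.
1. D lies on line AR with AD:DR = 5:3 ⇒ D = (0, 3/8)
2. E is the intersection of line BD and line AQ ⇒ E = (25/29, 4/29)
E = A + t·(Q−A) with t = 25/29, so AE:EQ = t:(1−t) = 25/29:4/29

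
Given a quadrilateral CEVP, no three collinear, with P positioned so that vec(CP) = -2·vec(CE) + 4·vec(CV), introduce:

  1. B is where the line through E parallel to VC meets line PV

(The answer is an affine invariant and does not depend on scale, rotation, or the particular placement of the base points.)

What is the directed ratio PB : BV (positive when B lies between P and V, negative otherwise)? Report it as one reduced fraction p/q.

PB:BV = -3

Set C = (0, 0), E = (1, 0), V = (0, 1), P = (-2, 4); any affine frame gives the same invariant.
1. B is where the line through E parallel to VC meets line PV ⇒ B = (1, -1/2)
B = P + t·(V−P) with t = 3/2, so PB:BV = t:(1−t) = 3/2:-1/2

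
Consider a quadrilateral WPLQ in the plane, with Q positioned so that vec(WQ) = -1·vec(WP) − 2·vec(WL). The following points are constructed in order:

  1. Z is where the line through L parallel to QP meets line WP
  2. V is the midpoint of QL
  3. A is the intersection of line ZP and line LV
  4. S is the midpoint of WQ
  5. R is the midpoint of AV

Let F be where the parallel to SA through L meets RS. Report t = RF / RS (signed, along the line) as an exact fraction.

t = 5

Choose coordinates W = (0, 0), P = (1, 0), L = (0, 1), Q = (-1, -2).
1. Z is where the line through L parallel to QP meets line WP ⇒ Z = (-1, 0)
2. V is the midpoint of QL ⇒ V = (-1/2, -1/2)
3. A is the intersection of line ZP and line LV ⇒ A = (-1/3, 0)
4. S is the midpoint of WQ ⇒ S = (-1/2, -1)
5. R is the midpoint of AV ⇒ R = (-5/12, -1/4)
through L parallel to SA: direction (1/6, 1); meets RS at F = (-5/6, -4)
F = R + t·(S−R) with t = 5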